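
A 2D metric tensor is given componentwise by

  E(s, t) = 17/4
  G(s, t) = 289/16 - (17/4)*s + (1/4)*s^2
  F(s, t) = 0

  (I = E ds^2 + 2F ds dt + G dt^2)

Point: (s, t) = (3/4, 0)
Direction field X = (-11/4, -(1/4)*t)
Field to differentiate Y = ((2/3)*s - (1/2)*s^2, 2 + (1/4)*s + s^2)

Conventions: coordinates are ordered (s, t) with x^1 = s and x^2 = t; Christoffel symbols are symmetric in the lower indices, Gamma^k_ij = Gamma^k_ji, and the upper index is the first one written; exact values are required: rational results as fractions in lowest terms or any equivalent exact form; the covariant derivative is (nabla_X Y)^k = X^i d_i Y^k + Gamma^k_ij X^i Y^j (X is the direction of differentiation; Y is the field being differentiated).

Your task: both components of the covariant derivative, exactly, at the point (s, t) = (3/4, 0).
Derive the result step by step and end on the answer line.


E = 17/4, F = 0, G = 961/64 at the point
E_s = 0, E_t = 0, F_s = 0, F_t = 0, G_s = -31/8, G_t = 0
EG - F^2 = 16337/256;  g^inv = (256/16337) * [[961/64, 0], [0, 17/4]]
first-kind symbols [ij,l] = (1/2)(d_i g_jl + d_j g_il - d_l g_ij): [ss,s] = E_s/2 = 0, [ss,t] = F_s - E_t/2 = 0, [st,s] = E_t/2 = 0, [st,t] = G_s/2 = -31/16, [tt,s] = F_t - G_s/2 = 31/16, [tt,t] = G_t/2 = 0
Gamma^s_ij = (G*[ij,s] - F*[ij,t])/(EG - F^2), Gamma^t_ij = (E*[ij,t] - F*[ij,s])/(EG - F^2)
Gamma_sss = 0, Gamma_sst = 0, Gamma_stt = 31/68, Gamma_tss = 0, Gamma_tst = -4/31, Gamma_ttt = 0
X = (-11/4, 0), Y = (7/32, 11/4) at the point

Answer: (nabla_X Y)^s = 11/48, (nabla_X Y)^t = -1903/496


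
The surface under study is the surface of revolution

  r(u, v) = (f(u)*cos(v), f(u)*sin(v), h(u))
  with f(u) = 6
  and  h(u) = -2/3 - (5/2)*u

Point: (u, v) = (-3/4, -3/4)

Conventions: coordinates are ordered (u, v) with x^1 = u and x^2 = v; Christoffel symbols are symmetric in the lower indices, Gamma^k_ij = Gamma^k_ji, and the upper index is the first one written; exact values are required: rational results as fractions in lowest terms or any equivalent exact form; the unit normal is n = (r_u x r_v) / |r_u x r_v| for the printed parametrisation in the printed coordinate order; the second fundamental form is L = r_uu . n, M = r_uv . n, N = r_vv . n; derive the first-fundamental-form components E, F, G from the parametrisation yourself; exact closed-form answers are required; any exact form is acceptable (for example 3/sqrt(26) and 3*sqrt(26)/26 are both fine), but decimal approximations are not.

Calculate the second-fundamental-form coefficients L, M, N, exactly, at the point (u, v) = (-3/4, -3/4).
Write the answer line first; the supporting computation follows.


Answer: L = 0, M = 0, N = -6

f = 6, f' = 0, f'' = 0, h' = -5/2, h'' = 0
E = 25/4, F = 0, G = 36; answer radicand W^2 = 25/4
unnormalised second-form numerators: l = 0, m = 0, n = -15; L = l/sqrt(25/4), and similarly M = m/sqrt(W^2), N = n/sqrt(W^2)


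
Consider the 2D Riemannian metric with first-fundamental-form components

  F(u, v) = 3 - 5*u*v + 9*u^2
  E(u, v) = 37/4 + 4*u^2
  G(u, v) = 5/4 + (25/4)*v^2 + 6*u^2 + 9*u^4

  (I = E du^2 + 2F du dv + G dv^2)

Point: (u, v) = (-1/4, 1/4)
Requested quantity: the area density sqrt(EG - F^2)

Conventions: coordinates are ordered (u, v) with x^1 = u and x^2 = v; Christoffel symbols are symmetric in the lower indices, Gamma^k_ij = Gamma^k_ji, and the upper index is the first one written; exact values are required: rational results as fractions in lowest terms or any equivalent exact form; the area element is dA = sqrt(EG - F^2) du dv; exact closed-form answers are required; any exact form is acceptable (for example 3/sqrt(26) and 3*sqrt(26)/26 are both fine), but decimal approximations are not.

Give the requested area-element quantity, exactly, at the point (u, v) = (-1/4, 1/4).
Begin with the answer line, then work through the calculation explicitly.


Answer: sqrt(EG - F^2) = sqrt(4574)/32

E = 19/2, F = 31/8, G = 525/256; EG - F^2 = 2287/512


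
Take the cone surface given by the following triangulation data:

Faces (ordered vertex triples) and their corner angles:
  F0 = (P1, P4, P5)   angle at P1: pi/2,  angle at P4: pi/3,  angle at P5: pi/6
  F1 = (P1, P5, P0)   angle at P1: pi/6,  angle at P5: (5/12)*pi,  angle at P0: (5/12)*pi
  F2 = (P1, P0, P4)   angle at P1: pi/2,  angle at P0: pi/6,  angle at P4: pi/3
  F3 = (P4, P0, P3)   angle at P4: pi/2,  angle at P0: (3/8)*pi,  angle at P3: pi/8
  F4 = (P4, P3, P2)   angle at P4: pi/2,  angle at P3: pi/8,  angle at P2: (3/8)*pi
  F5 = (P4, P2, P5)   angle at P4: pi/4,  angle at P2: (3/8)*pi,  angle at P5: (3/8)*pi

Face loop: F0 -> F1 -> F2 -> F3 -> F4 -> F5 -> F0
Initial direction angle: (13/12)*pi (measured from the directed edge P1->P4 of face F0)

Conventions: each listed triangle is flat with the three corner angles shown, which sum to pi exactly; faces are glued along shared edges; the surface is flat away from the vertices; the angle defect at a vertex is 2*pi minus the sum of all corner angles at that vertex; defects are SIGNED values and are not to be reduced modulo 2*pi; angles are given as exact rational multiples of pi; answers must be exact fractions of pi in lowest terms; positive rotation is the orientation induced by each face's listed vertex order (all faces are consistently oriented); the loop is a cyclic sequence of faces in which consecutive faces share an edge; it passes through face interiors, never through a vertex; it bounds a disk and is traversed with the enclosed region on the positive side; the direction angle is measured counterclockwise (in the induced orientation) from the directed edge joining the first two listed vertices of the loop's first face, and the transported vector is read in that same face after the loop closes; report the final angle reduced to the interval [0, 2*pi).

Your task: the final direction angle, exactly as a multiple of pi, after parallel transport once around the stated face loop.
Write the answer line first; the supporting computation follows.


Answer: final direction angle = 0

enclosed vertex P1: corner angles sum to (7/6)*pi, defect = 2*pi - (7/6)*pi = (5/6)*pi
enclosed vertex P4: corner angles sum to (23/12)*pi, defect = 2*pi - (23/12)*pi = pi/12
the final direction is the initial angle plus the enclosed defects, taken mod 2*pi in the induced orientation
final angle = (13/12)*pi + (11/12)*pi = 0 (mod 2*pi)


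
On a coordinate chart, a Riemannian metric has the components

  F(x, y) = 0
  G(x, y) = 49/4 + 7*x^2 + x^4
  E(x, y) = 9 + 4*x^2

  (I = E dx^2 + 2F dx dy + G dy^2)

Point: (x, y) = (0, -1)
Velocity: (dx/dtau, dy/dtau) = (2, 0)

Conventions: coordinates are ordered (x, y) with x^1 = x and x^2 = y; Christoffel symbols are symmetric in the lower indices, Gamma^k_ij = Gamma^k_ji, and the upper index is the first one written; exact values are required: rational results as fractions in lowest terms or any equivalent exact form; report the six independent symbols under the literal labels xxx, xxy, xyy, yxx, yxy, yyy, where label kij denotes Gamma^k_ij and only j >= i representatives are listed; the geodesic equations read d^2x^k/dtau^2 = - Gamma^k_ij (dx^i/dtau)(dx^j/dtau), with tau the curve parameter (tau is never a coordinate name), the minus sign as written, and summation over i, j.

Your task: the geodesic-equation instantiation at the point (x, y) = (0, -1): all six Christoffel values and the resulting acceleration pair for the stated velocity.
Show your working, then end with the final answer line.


E = 9, F = 0, G = 49/4 at the point
E_x = 0, E_y = 0, F_x = 0, F_y = 0, G_x = 0, G_y = 0
EG - F^2 = 441/4;  g^inv = (4/441) * [[49/4, 0], [0, 9]]
first-kind symbols [ij,l] = (1/2)(d_i g_jl + d_j g_il - d_l g_ij): [xx,x] = E_x/2 = 0, [xx,y] = F_x - E_y/2 = 0, [xy,x] = E_y/2 = 0, [xy,y] = G_x/2 = 0, [yy,x] = F_y - G_x/2 = 0, [yy,y] = G_y/2 = 0
Gamma^x_ij = (G*[ij,x] - F*[ij,y])/(EG - F^2), Gamma^y_ij = (E*[ij,y] - F*[ij,x])/(EG - F^2)
Gamma_xxx = 0, Gamma_xxy = 0, Gamma_xyy = 0, Gamma_yxx = 0, Gamma_yxy = 0, Gamma_yyy = 0
d^2x/dtau^2 = -(Gamma_xxx*(2)^2 + 2*Gamma_xxy*(2)*(0) + Gamma_xyy*(0)^2) = 0
d^2y/dtau^2 = -(Gamma_yxx*(2)^2 + 2*Gamma_yxy*(2)*(0) + Gamma_yyy*(0)^2) = 0

Answer: Gamma_xxx = 0, Gamma_xxy = 0, Gamma_xyy = 0, Gamma_yxx = 0, Gamma_yxy = 0, Gamma_yyy = 0; accelerations (d^2x/dtau^2, d^2y/dtau^2) = (0, 0)


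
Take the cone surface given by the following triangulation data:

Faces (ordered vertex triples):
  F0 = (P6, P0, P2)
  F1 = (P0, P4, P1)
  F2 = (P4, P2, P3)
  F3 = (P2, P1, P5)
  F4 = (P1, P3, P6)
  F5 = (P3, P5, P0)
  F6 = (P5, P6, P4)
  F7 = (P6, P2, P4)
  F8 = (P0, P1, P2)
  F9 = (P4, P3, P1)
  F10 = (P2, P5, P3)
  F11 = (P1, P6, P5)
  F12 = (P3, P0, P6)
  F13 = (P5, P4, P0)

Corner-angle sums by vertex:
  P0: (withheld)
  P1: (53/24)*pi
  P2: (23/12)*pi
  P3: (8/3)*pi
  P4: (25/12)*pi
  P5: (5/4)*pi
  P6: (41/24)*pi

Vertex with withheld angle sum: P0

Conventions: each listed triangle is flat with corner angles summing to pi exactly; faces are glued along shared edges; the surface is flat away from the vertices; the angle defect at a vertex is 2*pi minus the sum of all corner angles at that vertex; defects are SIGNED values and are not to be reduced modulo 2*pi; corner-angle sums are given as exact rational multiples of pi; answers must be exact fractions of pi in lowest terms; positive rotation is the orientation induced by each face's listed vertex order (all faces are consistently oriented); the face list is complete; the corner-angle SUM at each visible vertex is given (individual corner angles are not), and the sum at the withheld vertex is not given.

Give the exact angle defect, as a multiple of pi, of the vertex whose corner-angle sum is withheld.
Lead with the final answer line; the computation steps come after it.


Answer: defect(P0) = -pi/6

V = 7, E = 21, F = 14; chi = V - E + F = 0
Gauss-Bonnet: total defect = 2*pi*chi = 0; visible defects sum to pi/6


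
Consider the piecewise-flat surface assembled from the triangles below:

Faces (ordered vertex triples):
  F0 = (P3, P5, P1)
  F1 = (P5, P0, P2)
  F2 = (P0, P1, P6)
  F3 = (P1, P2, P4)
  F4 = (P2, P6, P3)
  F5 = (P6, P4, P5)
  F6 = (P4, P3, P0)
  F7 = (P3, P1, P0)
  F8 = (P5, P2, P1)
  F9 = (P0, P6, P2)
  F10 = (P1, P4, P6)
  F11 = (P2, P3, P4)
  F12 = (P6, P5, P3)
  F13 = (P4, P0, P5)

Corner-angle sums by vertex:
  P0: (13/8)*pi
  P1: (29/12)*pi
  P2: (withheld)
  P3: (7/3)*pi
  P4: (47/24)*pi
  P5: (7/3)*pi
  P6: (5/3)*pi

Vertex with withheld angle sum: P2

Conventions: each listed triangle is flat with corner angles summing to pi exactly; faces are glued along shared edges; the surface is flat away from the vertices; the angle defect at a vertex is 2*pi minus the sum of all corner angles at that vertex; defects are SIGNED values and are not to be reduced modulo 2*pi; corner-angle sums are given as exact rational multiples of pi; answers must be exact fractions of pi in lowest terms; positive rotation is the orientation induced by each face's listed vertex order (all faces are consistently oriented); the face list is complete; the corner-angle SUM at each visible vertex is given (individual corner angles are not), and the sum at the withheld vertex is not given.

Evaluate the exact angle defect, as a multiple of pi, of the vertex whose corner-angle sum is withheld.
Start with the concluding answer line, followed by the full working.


Answer: defect(P2) = pi/3

V = 7, E = 21, F = 14; chi = V - E + F = 0
Gauss-Bonnet: total defect = 2*pi*chi = 0; visible defects sum to -pi/3


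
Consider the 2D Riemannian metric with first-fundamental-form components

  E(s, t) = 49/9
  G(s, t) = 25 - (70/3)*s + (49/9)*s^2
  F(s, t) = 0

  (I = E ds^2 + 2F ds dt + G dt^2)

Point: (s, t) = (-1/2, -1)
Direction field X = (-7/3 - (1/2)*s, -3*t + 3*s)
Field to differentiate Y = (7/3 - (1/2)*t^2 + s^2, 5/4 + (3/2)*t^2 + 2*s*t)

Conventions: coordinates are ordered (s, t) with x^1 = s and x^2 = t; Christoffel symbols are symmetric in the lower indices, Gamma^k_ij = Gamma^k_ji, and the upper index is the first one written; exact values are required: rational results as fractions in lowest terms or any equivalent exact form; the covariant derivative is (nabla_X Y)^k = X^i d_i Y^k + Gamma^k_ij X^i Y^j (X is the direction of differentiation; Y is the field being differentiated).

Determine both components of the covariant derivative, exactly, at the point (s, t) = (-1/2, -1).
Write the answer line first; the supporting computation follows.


Answer: (nabla_X Y)^s = 6199/336, (nabla_X Y)^t = -53/888

E = 49/9, F = 0, G = 1369/36 at the point
E_s = 0, E_t = 0, F_s = 0, F_t = 0, G_s = -259/9, G_t = 0
EG - F^2 = 67081/324;  g^inv = (324/67081) * [[1369/36, 0], [0, 49/9]]
first-kind symbols [ij,l] = (1/2)(d_i g_jl + d_j g_il - d_l g_ij): [ss,s] = E_s/2 = 0, [ss,t] = F_s - E_t/2 = 0, [st,s] = E_t/2 = 0, [st,t] = G_s/2 = -259/18, [tt,s] = F_t - G_s/2 = 259/18, [tt,t] = G_t/2 = 0
Gamma^s_ij = (G*[ij,s] - F*[ij,t])/(EG - F^2), Gamma^t_ij = (E*[ij,t] - F*[ij,s])/(EG - F^2)
Gamma_sss = 0, Gamma_sst = 0, Gamma_stt = 37/14, Gamma_tss = 0, Gamma_tst = -14/37, Gamma_ttt = 0
X = (-25/12, 3/2), Y = (25/12, 15/4) at the point


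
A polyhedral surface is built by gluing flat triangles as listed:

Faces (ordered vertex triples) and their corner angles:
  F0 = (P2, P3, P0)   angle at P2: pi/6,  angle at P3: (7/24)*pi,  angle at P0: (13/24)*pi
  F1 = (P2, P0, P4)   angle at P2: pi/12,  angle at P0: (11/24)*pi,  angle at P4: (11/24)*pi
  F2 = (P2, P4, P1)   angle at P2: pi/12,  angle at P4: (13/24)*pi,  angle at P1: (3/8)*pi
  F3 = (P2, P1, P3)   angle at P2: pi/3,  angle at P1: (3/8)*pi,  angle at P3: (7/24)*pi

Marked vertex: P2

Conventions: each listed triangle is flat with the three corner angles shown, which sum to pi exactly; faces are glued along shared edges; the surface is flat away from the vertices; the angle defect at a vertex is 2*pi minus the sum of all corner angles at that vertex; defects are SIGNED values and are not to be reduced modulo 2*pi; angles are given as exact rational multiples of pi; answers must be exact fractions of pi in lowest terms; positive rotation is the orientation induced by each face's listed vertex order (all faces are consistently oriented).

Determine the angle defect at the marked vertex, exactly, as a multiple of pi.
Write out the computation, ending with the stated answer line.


Sum of corner angles at P2: (2/3)*pi
defect = 2*pi - (2/3)*pi

Answer: defect(P2) = (4/3)*pi


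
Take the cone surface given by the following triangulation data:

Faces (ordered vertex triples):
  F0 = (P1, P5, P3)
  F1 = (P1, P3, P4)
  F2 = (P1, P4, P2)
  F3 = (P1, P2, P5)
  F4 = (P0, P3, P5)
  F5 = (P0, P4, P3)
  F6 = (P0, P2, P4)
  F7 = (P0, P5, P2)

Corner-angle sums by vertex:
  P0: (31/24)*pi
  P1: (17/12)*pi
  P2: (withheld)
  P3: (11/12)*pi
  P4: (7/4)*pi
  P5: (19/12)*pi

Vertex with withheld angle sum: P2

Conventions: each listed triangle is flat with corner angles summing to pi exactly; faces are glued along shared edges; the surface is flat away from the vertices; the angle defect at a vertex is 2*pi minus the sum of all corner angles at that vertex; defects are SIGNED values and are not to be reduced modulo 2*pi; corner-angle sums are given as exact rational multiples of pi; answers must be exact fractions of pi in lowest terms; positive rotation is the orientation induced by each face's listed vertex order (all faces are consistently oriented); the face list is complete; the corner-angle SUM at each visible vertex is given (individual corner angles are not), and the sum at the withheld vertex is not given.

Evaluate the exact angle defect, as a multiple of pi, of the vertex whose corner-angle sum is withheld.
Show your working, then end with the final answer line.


V = 6, E = 12, F = 8; chi = V - E + F = 2
Gauss-Bonnet: total defect = 2*pi*chi = 4*pi; visible defects sum to (73/24)*pi

Answer: defect(P2) = (23/24)*pi


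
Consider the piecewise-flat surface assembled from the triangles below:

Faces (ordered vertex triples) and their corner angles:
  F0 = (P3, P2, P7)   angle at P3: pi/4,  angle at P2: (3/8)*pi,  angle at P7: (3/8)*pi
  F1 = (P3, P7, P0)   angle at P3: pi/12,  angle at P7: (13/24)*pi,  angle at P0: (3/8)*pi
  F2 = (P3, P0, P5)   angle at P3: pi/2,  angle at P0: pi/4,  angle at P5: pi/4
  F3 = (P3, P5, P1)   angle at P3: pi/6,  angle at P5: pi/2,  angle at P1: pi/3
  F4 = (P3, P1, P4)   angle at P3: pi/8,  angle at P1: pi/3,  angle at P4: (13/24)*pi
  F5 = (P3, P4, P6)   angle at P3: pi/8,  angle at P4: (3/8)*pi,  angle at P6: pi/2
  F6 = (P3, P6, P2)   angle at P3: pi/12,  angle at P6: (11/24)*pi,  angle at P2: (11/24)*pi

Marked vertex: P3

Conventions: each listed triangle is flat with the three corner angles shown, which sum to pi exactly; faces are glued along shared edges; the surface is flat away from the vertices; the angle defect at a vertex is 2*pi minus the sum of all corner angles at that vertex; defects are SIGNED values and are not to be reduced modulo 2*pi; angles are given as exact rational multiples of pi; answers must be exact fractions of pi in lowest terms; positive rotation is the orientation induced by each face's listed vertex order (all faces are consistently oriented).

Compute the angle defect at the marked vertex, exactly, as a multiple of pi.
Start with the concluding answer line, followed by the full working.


Answer: defect(P3) = (2/3)*pi

Sum of corner angles at P3: (4/3)*pi
defect = 2*pi - (4/3)*pi


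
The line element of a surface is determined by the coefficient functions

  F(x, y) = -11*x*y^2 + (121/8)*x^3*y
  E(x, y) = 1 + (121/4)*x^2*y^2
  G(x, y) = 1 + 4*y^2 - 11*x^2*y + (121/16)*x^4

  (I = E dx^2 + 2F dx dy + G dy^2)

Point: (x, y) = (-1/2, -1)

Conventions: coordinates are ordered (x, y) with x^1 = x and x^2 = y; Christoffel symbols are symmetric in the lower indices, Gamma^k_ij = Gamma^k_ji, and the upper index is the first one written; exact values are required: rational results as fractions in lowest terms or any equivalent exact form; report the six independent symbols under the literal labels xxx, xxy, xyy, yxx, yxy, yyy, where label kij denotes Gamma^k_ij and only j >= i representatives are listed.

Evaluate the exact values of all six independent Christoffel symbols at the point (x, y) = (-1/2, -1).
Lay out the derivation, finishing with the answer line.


E = 137/16, F = 473/64, G = 2105/256 at the point
E_x = -121/4, E_y = -121/8, F_x = -715/32, F_y = -825/64, G_x = -473/32, G_y = -43/4
EG - F^2 = 4041/256;  g^inv = (256/4041) * [[2105/256, -473/64], [-473/64, 137/16]]
first-kind symbols [ij,l] = (1/2)(d_i g_jl + d_j g_il - d_l g_ij): [xx,x] = E_x/2 = -121/8, [xx,y] = F_x - E_y/2 = -473/32, [xy,x] = E_y/2 = -121/16, [xy,y] = G_x/2 = -473/64, [yy,x] = F_y - G_x/2 = -11/2, [yy,y] = G_y/2 = -43/8
Gamma^x_ij = (G*[ij,x] - F*[ij,y])/(EG - F^2), Gamma^y_ij = (E*[ij,y] - F*[ij,x])/(EG - F^2)

Answer: Gamma_xxx = -3872/4041, Gamma_xxy = -1936/4041, Gamma_xyy = -1408/4041, Gamma_yxx = -3784/4041, Gamma_yxy = -1892/4041, Gamma_yyy = -1376/4041


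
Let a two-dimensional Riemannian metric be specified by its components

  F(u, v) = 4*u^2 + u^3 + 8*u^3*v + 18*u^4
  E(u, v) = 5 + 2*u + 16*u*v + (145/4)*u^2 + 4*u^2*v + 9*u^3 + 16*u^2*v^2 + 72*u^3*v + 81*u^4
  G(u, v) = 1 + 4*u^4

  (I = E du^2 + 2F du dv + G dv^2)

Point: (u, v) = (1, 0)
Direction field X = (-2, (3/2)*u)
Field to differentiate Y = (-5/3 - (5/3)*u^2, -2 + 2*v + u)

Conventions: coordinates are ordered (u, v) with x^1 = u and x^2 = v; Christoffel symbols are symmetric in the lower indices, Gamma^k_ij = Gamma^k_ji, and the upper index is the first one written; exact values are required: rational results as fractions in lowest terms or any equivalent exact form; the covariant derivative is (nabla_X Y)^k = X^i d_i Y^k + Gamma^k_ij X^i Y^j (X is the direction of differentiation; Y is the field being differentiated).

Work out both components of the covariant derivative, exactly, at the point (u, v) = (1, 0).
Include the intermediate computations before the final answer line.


E = 533/4, F = 23, G = 5 at the point
E_u = 851/2, E_v = 92, F_u = 83, F_v = 8, G_u = 16, G_v = 0
EG - F^2 = 549/4;  g^inv = (4/549) * [[5, -23], [-23, 533/4]]
first-kind symbols [ij,l] = (1/2)(d_i g_jl + d_j g_il - d_l g_ij): [uu,u] = E_u/2 = 851/4, [uu,v] = F_u - E_v/2 = 37, [uv,u] = E_v/2 = 46, [uv,v] = G_u/2 = 8, [vv,u] = F_v - G_u/2 = 0, [vv,v] = G_v/2 = 0
Gamma^u_ij = (G*[ij,u] - F*[ij,v])/(EG - F^2), Gamma^v_ij = (E*[ij,v] - F*[ij,u])/(EG - F^2)
Gamma_uuu = 851/549, Gamma_uuv = 184/549, Gamma_uvv = 0, Gamma_vuu = 148/549, Gamma_vuv = 32/549, Gamma_vvv = 0
X = (-2, 3/2), Y = (-10/3, -1) at the point

Answer: (nabla_X Y)^u = 26344/1647, (nabla_X Y)^v = 4319/1647


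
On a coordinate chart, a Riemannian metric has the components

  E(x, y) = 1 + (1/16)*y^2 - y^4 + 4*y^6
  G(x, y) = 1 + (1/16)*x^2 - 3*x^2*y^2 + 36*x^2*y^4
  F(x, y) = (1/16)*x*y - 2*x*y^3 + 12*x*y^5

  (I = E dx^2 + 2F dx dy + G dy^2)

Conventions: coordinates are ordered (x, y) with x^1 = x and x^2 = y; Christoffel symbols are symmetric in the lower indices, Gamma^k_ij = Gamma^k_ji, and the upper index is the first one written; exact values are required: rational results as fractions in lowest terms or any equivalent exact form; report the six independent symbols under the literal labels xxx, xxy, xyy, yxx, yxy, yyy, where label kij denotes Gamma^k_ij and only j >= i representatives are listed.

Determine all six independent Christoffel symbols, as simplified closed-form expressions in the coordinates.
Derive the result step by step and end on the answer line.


E = 1 + (1/16)*y^2 - y^4 + 4*y^6; F = (1/16)*x*y - 2*x*y^3 + 12*x*y^5; G = 1 + (1/16)*x^2 - 3*x^2*y^2 + 36*x^2*y^4
Gamma^k_ij = (1/2) g^{kl} (d_i g_jl + d_j g_il - d_l g_ij), with g^inv = (1/(EG-F^2)) [[G, -F], [-F, E]]
first partials: E_x = 0, E_y = (1/8)*y - 4*y^3 + 24*y^5, F_x = (1/16)*y - 2*y^3 + 12*y^5, F_y = (1/16)*x - 6*x*y^2 + 60*x*y^4, G_x = (1/8)*x - 6*x*y^2 + 72*x*y^4, G_y = -6*x^2*y + 144*x^2*y^3
D = EG - F^2 = 1 + (1/16)*y^2 + (1/16)*x^2 - y^4 - 3*x^2*y^2 + 4*y^6 + 36*x^2*y^4
expanded: Gamma^x_xx = (G E_x - 2F F_x + F E_y)/(2D), Gamma^x_xy = (G E_y - F G_x)/(2D), Gamma^x_yy = (2G F_y - G G_x - F G_y)/(2D), Gamma^y_xx = (2E F_x - E E_y - F E_x)/(2D), Gamma^y_xy = (E G_x - F E_y)/(2D), Gamma^y_yy = (E G_y - 2F F_y + F G_x)/(2D); substitute and cancel common factors

Answer: Gamma_xxx = 0, Gamma_xxy = (192*y^5 - 32*y^3 + y)/(576*x^2*y^4 - 48*x^2*y^2 + x^2 + 64*y^6 - 16*y^4 + y^2 + 16), Gamma_xyy = (384*x*y^4 - 48*x*y^2)/(576*x^2*y^4 - 48*x^2*y^2 + x^2 + 64*y^6 - 16*y^4 + y^2 + 16), Gamma_yxx = 0, Gamma_yxy = (576*x*y^4 - 48*x*y^2 + x)/(576*x^2*y^4 - 48*x^2*y^2 + x^2 + 64*y^6 - 16*y^4 + y^2 + 16), Gamma_yyy = (1152*x^2*y^3 - 48*x^2*y)/(576*x^2*y^4 - 48*x^2*y^2 + x^2 + 64*y^6 - 16*y^4 + y^2 + 16)


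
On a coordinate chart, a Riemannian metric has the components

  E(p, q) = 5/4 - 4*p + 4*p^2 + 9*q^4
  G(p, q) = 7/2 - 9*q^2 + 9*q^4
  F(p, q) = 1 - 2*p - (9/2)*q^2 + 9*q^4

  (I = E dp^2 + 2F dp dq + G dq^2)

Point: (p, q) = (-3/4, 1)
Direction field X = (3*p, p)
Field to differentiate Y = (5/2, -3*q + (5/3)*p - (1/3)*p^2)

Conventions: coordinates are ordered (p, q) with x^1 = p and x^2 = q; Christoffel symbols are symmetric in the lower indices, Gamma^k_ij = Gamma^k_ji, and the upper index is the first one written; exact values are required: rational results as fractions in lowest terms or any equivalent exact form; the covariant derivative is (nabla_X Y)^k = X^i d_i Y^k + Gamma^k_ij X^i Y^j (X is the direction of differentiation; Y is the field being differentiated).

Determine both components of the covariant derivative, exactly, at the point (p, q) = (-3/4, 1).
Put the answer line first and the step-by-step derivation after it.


Answer: (nabla_X Y)^p = -447/32, (nabla_X Y)^q = 14787/224

E = 31/2, F = 7, G = 7/2 at the point
E_p = -10, E_q = 36, F_p = -2, F_q = 27, G_p = 0, G_q = 18
EG - F^2 = 21/4;  g^inv = (4/21) * [[7/2, -7], [-7, 31/2]]
first-kind symbols [ij,l] = (1/2)(d_i g_jl + d_j g_il - d_l g_ij): [pp,p] = E_p/2 = -5, [pp,q] = F_p - E_q/2 = -20, [pq,p] = E_q/2 = 18, [pq,q] = G_p/2 = 0, [qq,p] = F_q - G_p/2 = 27, [qq,q] = G_q/2 = 9
Gamma^p_ij = (G*[ij,p] - F*[ij,q])/(EG - F^2), Gamma^q_ij = (E*[ij,q] - F*[ij,p])/(EG - F^2)
Gamma_ppp = 70/3, Gamma_ppq = 12, Gamma_pqq = 6, Gamma_qpp = -1100/21, Gamma_qpq = -24, Gamma_qqq = -66/7
X = (-9/4, -3/4), Y = (5/2, -71/16) at the point


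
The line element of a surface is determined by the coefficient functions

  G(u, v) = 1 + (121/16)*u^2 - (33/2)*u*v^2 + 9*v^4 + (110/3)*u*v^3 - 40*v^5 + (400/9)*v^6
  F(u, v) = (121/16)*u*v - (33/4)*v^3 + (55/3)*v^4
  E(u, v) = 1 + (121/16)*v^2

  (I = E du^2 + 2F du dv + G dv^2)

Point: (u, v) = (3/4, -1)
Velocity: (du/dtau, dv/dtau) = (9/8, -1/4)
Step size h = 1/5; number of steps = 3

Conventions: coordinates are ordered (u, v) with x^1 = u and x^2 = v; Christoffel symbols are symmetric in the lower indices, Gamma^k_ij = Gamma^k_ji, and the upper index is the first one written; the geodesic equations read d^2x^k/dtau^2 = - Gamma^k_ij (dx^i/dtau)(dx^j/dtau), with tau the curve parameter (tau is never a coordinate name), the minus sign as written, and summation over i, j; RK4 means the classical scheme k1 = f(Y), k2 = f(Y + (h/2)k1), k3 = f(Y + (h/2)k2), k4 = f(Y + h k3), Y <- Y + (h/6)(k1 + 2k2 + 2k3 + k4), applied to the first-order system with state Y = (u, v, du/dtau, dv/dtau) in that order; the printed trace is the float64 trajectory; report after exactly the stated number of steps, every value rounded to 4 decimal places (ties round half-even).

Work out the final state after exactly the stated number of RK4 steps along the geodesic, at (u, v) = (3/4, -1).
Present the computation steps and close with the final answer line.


f(Y) = (du/dtau, dv/dtau, -Gamma^u_ij Y'^i Y'^j, -Gamma^v_ij Y'^i Y'^j) with the Gammas evaluated at the stage position; h = 0.200000; intermediate values shown to 6 dp
step 0: u = 0.7500, v = -1.0000, du/dtau = 1.1250, dv/dtau = -0.2500
step 1:
  k1: at (u, v) = (0.750000, -1.000000), (du/dtau, dv/dtau) = (1.125000, -0.250000); Gamma_uuu = 0.000000, Gamma_uuv = -0.113917, Gamma_uvv = -1.077037, Gamma_vuu = 0.000000, Gamma_vuv = -0.314999, Gamma_vvv = -2.978170; k1 = (1.125000, -0.250000, 0.003236, 0.008949)
  k2: at (u, v) = (0.862500, -1.025000), (du/dtau, dv/dtau) = (1.125324, -0.249105); Gamma_uuu = 0.000000, Gamma_uuv = -0.107221, Gamma_uvv = -1.059049, Gamma_vuu = 0.000000, Gamma_vuv = -0.302758, Gamma_vvv = -2.990423; k2 = (1.125324, -0.249105, 0.005604, 0.015825)
  k3: at (u, v) = (0.862532, -1.024911), (du/dtau, dv/dtau) = (1.125560, -0.248417); Gamma_uuu = 0.000000, Gamma_uuv = -0.107273, Gamma_uvv = -1.059400, Gamma_vuu = 0.000000, Gamma_vuv = -0.302836, Gamma_vvv = -2.990730; k3 = (1.125560, -0.248417, 0.005388, 0.015210)
  k4: at (u, v) = (0.975112, -1.049683), (du/dtau, dv/dtau) = (1.126078, -0.246958); Gamma_uuu = 0.000000, Gamma_uuv = -0.100744, Gamma_uvv = -1.038023, Gamma_vuu = 0.000000, Gamma_vuv = -0.290875, Gamma_vvv = -2.997050; k4 = (1.126078, -0.246958, 0.007275, 0.021004)
  Y <- Y + (h/6)(k1 + 2k2 + 2k3 + k4): u = 0.9751, v = -1.0497, du/dtau = 1.1261, dv/dtau = -0.2469
step 2:
  k1: at (u, v) = (0.975095, -1.049733), (du/dtau, dv/dtau) = (1.126083, -0.246933); Gamma_uuu = 0.000000, Gamma_uuv = -0.100717, Gamma_uvv = -1.037829, Gamma_vuu = 0.000000, Gamma_vuv = -0.290833, Gamma_vvv = -2.996872; k1 = (1.126083, -0.246933, 0.007270, 0.020994)
  k2: at (u, v) = (1.087703, -1.074427), (du/dtau, dv/dtau) = (1.126810, -0.244833); Gamma_uuu = 0.000000, Gamma_uuv = -0.094338, Gamma_uvv = -1.013167, Gamma_vuu = 0.000000, Gamma_vuv = -0.279077, Gamma_vvv = -2.997225; k2 = (1.126810, -0.244833, 0.008681, 0.025680)
  k3: at (u, v) = (1.087776, -1.074217), (du/dtau, dv/dtau) = (1.126951, -0.244365); Gamma_uuu = 0.000000, Gamma_uuv = -0.094446, Gamma_uvv = -1.013973, Gamma_vuu = 0.000000, Gamma_vuv = -0.279246, Gamma_vvv = -2.997999; k3 = (1.126951, -0.244365, 0.008530, 0.025221)
  k4: at (u, v) = (1.200485, -1.098606), (du/dtau, dv/dtau) = (1.127789, -0.241888); Gamma_uuu = 0.000000, Gamma_uuv = -0.088369, Gamma_uvv = -0.987498, Gamma_vuu = 0.000000, Gamma_vuv = -0.267905, Gamma_vvv = -2.993747; k4 = (1.127789, -0.241888, 0.009564, 0.028996)
  Y <- Y + (h/6)(k1 + 2k2 + 2k3 + k4): u = 1.2005, v = -1.0986, du/dtau = 1.1278, dv/dtau = -0.2419
step 3:
  k1: at (u, v) = (1.200475, -1.098641), (du/dtau, dv/dtau) = (1.127792, -0.241873); Gamma_uuu = 0.000000, Gamma_uuv = -0.088353, Gamma_uvv = -0.987369, Gamma_vuu = 0.000000, Gamma_vuv = -0.267878, Gamma_vvv = -2.993618; k1 = (1.127792, -0.241873, 0.009561, 0.028989)
  k2: at (u, v) = (1.313254, -1.122828), (du/dtau, dv/dtau) = (1.128748, -0.238974); Gamma_uuu = 0.000000, Gamma_uuv = -0.082561, Gamma_uvv = -0.959264, Gamma_vuu = 0.000000, Gamma_vuv = -0.256901, Gamma_vvv = -2.984897; k2 = (1.128748, -0.238974, 0.010242, 0.031869)
  k3: at (u, v) = (1.313349, -1.122538), (du/dtau, dv/dtau) = (1.128816, -0.238686); Gamma_uuu = 0.000000, Gamma_uuv = -0.082691, Gamma_uvv = -0.960327, Gamma_vuu = 0.000000, Gamma_vuv = -0.257116, Gamma_vvv = -2.986014; k3 = (1.128816, -0.238686, 0.010152, 0.031565)
  k4: at (u, v) = (1.426238, -1.146378), (du/dtau, dv/dtau) = (1.129822, -0.235560); Gamma_uuu = 0.000000, Gamma_uuv = -0.077252, Gamma_uvv = -0.931570, Gamma_vuu = 0.000000, Gamma_vuv = -0.246616, Gamma_vvv = -2.973911; k4 = (1.129822, -0.235560, 0.010572, 0.033749)
  Y <- Y + (h/6)(k1 + 2k2 + 2k3 + k4): u = 1.4262, v = -1.1464, du/dtau = 1.1298, dv/dtau = -0.2356

Answer: u = 1.4262, v = -1.1464, du/dtau = 1.1298, dv/dtau = -0.2356


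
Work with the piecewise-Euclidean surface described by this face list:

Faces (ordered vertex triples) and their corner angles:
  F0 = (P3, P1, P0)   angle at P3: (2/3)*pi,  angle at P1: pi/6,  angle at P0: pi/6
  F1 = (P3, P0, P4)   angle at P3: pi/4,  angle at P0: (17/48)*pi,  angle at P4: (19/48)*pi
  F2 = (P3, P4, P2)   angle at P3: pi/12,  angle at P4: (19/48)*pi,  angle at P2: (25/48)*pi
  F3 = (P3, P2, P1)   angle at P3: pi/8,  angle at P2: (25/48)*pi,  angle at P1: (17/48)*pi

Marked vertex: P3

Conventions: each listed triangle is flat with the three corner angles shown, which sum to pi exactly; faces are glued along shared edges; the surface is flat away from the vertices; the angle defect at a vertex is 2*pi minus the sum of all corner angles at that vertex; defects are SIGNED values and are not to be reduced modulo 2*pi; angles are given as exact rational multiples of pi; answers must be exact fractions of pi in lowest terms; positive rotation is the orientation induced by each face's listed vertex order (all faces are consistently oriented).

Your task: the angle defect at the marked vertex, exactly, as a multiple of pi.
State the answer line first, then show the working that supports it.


Answer: defect(P3) = (7/8)*pi

Sum of corner angles at P3: (9/8)*pi
defect = 2*pi - (9/8)*pi


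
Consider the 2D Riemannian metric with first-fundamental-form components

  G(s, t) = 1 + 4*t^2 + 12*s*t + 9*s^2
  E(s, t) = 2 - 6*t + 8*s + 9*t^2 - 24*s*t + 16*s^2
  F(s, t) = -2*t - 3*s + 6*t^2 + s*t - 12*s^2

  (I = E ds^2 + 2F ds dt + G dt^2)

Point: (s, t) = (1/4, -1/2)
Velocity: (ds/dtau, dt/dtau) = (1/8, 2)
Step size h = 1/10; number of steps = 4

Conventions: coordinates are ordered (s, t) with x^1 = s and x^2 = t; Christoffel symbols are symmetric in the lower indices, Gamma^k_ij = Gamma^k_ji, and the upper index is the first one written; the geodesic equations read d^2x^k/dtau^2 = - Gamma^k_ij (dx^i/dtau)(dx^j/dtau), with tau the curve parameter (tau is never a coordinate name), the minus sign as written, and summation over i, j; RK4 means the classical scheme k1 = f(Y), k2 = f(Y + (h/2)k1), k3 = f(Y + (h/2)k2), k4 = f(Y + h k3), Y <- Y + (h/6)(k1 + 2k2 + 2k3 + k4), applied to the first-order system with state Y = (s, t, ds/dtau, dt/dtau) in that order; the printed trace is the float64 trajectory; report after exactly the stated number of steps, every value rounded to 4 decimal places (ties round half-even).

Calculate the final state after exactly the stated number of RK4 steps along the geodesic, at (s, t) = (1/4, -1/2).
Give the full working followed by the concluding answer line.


f(Y) = (ds/dtau, dt/dtau, -Gamma^s_ij Y'^i Y'^j, -Gamma^t_ij Y'^i Y'^j) with the Gammas evaluated at the stage position; h = 0.100000; intermediate values shown to 6 dp
step 0: s = 0.2500, t = -0.5000, ds/dtau = 0.1250, dt/dtau = 2.0000
step 1:
  k1: at (s, t) = (0.250000, -0.500000), (ds/dtau, dt/dtau) = (0.125000, 2.000000); Gamma_sss = 1.051643, Gamma_sst = -0.788732, Gamma_stt = -0.525822, Gamma_tss = 0.075117, Gamma_tst = -0.056338, Gamma_ttt = -0.037559; k1 = (0.125000, 2.000000, 2.481221, 0.177230)
  k2: at (s, t) = (0.256250, -0.400000), (ds/dtau, dt/dtau) = (0.249061, 2.008862); Gamma_sss = 1.131420, Gamma_sst = -0.848565, Gamma_stt = -0.565710, Gamma_tss = 0.010963, Gamma_tst = -0.008223, Gamma_ttt = -0.005482; k2 = (0.249061, 2.008862, 3.061877, 0.029669)
  k3: at (s, t) = (0.262453, -0.399557), (ds/dtau, dt/dtau) = (0.278094, 2.001483); Gamma_sss = 1.124745, Gamma_sst = -0.843559, Gamma_stt = -0.562373, Gamma_tss = 0.004070, Gamma_tst = -0.003052, Gamma_ttt = -0.002035; k3 = (0.278094, 2.001483, 3.104895, 0.011235)
  k4: at (s, t) = (0.277809, -0.299852), (ds/dtau, dt/dtau) = (0.435489, 2.001124); Gamma_sss = 1.190096, Gamma_sst = -0.892572, Gamma_stt = -0.595048, Gamma_tss = -0.092386, Gamma_tst = 0.069289, Gamma_ttt = 0.046193; k4 = (0.435489, 2.001124, 3.712859, -0.288226)
  Y <- Y + (h/6)(k1 + 2k2 + 2k3 + k4): s = 0.2769, t = -0.2996, ds/dtau = 0.4338, dt/dtau = 1.9995
step 2:
  k1: at (s, t) = (0.276913, -0.299636), (ds/dtau, dt/dtau) = (0.433794, 1.999514); Gamma_sss = 1.191544, Gamma_sst = -0.893658, Gamma_stt = -0.595772, Gamma_tss = -0.091734, Gamma_tst = 0.068800, Gamma_ttt = 0.045867; k1 = (0.433794, 1.999514, 3.707984, -0.285468)
  k2: at (s, t) = (0.298603, -0.199661), (ds/dtau, dt/dtau) = (0.619193, 1.985240); Gamma_sss = 1.234711, Gamma_sst = -0.926033, Gamma_stt = -0.617355, Gamma_tss = -0.219453, Gamma_tst = 0.164590, Gamma_ttt = 0.109726; k2 = (0.619193, 1.985240, 4.236365, -0.752956)
  k3: at (s, t) = (0.307873, -0.200374), (ds/dtau, dt/dtau) = (0.645612, 1.961866); Gamma_sss = 1.218709, Gamma_sst = -0.914032, Gamma_stt = -0.609354, Gamma_tss = -0.224960, Gamma_tst = 0.168720, Gamma_ttt = 0.112480; k3 = (0.645612, 1.961866, 4.152811, -0.766564)
  k4: at (s, t) = (0.341475, -0.103450), (ds/dtau, dt/dtau) = (0.849075, 1.922857); Gamma_sss = 1.212254, Gamma_sst = -0.909191, Gamma_stt = -0.606127, Gamma_tss = -0.370312, Gamma_tst = 0.277734, Gamma_ttt = 0.185156; k4 = (0.849075, 1.922857, 4.335914, -1.324509)
  Y <- Y + (h/6)(k1 + 2k2 + 2k3 + k4): s = 0.3405, t = -0.1027, ds/dtau = 0.8475, dt/dtau = 1.9220
step 3:
  k1: at (s, t) = (0.340455, -0.102693), (ds/dtau, dt/dtau) = (0.847498, 1.922030); Gamma_sss = 1.214394, Gamma_sst = -0.910795, Gamma_stt = -0.607197, Gamma_tss = -0.371144, Gamma_tst = 0.278358, Gamma_ttt = 0.185572; k1 = (0.847498, 1.922030, 4.338084, -1.325809)
  k2: at (s, t) = (0.382830, -0.006592), (ds/dtau, dt/dtau) = (1.064402, 1.855739); Gamma_sss = 1.159984, Gamma_sst = -0.869988, Gamma_stt = -0.579992, Gamma_tss = -0.516224, Gamma_tst = 0.387168, Gamma_ttt = 0.258112; k2 = (1.064402, 1.855739, 4.120045, -1.833530)
  k3: at (s, t) = (0.393675, -0.009906), (ds/dtau, dt/dtau) = (1.053500, 1.830353); Gamma_sss = 1.140862, Gamma_sst = -0.855646, Gamma_stt = -0.570431, Gamma_tss = -0.508667, Gamma_tst = 0.381500, Gamma_ttt = 0.254334; k3 = (1.053500, 1.830353, 3.944702, -1.758793)
  k4: at (s, t) = (0.445805, 0.080342), (ds/dtau, dt/dtau) = (1.241968, 1.746151); Gamma_sss = 1.047567, Gamma_sst = -0.785675, Gamma_stt = -0.523783, Gamma_tss = -0.617324, Gamma_tst = 0.462993, Gamma_ttt = 0.308662; k4 = (1.241968, 1.746151, 3.388911, -1.997063)
  Y <- Y + (h/6)(k1 + 2k2 + 2k3 + k4): s = 0.4459, t = 0.0813, ds/dtau = 1.2451, dt/dtau = 1.7469
step 4:
  k1: at (s, t) = (0.445876, 0.081313), (ds/dtau, dt/dtau) = (1.245106, 1.746905); Gamma_sss = 1.047227, Gamma_sst = -0.785420, Gamma_stt = -0.523614, Gamma_tss = -0.618651, Gamma_tst = 0.463989, Gamma_ttt = 0.309326; k1 = (1.245106, 1.746905, 3.391101, -2.003299)
  k2: at (s, t) = (0.508131, 0.168658), (ds/dtau, dt/dtau) = (1.414661, 1.646740); Gamma_sss = 0.931497, Gamma_sst = -0.698623, Gamma_stt = -0.465749, Gamma_tss = -0.686381, Gamma_tst = 0.514786, Gamma_ttt = 0.343191; k2 = (1.414661, 1.646740, 2.653814, -1.955485)
  k3: at (s, t) = (0.516609, 0.163650), (ds/dtau, dt/dtau) = (1.377797, 1.649130); Gamma_sss = 0.923384, Gamma_sst = -0.692538, Gamma_stt = -0.461692, Gamma_tss = -0.673002, Gamma_tst = 0.504752, Gamma_ttt = 0.336501; k3 = (1.377797, 1.649130, 2.649873, -1.931342)
  k4: at (s, t) = (0.583655, 0.246226), (ds/dtau, dt/dtau) = (1.510093, 1.553770); Gamma_sss = 0.813021, Gamma_sst = -0.609765, Gamma_stt = -0.406510, Gamma_tss = -0.702613, Gamma_tst = 0.526960, Gamma_ttt = 0.351307; k4 = (1.510093, 1.553770, 1.988833, -1.718751)
  Y <- Y + (h/6)(k1 + 2k2 + 2k3 + k4): s = 0.5849, t = 0.2462, ds/dtau = 1.5116, dt/dtau = 1.5553

Answer: s = 0.5849, t = 0.2462, ds/dtau = 1.5116, dt/dtau = 1.5553


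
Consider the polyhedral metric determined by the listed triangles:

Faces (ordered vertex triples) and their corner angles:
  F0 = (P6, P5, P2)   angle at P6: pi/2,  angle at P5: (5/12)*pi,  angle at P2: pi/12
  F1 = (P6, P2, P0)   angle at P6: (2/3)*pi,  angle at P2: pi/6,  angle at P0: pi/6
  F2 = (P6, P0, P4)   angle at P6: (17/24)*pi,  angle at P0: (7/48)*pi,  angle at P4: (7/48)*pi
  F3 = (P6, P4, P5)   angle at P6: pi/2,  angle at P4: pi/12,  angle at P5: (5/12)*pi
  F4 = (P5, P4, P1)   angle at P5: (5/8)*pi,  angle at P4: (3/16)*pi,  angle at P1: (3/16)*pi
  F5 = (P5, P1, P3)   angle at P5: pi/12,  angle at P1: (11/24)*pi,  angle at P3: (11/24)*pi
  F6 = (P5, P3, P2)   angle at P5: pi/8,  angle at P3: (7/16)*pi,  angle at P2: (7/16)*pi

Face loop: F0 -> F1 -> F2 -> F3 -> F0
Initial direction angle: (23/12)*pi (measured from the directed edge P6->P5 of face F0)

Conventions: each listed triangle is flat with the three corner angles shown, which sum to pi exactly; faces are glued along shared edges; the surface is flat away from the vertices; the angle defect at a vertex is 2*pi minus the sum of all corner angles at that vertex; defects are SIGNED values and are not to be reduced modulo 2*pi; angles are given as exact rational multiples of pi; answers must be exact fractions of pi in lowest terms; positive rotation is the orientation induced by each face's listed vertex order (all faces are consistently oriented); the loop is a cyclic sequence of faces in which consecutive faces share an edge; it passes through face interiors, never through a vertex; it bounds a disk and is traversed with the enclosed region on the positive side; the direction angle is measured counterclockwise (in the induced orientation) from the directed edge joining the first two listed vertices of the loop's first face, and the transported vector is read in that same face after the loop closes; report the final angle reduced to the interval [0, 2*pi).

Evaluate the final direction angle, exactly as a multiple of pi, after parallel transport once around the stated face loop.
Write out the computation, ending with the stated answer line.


enclosed vertex P6: corner angles sum to (19/8)*pi, defect = 2*pi - (19/8)*pi = (-3/8)*pi
holonomy = initial angle + sum of enclosed defects (mod 2*pi), positive in the induced orientation
final angle = (23/12)*pi - (3/8)*pi = (37/24)*pi (mod 2*pi)

Answer: final direction angle = (37/24)*pi


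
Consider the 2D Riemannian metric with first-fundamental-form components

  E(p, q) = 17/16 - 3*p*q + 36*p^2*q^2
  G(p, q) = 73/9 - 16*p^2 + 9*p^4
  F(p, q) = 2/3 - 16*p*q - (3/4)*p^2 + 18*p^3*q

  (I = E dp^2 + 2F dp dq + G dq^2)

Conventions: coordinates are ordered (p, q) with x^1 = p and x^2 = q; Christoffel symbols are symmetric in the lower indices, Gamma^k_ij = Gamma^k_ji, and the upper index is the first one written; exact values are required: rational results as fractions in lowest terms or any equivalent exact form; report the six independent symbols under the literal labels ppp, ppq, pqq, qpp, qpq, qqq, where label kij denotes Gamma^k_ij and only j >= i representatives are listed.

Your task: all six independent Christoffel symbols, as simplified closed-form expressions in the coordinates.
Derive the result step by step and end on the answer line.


E = 17/16 - 3*p*q + 36*p^2*q^2; F = 2/3 - 16*p*q - (3/4)*p^2 + 18*p^3*q; G = 73/9 - 16*p^2 + 9*p^4
Gamma^k_ij = (1/2) g^{kl} (d_i g_jl + d_j g_il - d_l g_ij), with g^inv = (1/(EG-F^2)) [[G, -F], [-F, E]]
first partials: E_p = -3*q + 72*p*q^2, E_q = -3*p + 72*p^2*q, F_p = -16*q - (3/2)*p + 54*p^2*q, F_q = -16*p + 18*p^3, G_p = -32*p + 36*p^3, G_q = 0
D = EG - F^2 = 1177/144 - 3*p*q - 16*p^2 + 36*p^2*q^2 + 9*p^4
expanded: Gamma^p_pp = (G E_p - 2F F_p + F E_q)/(2D), Gamma^p_pq = (G E_q - F G_p)/(2D), Gamma^p_qq = (2G F_q - G G_p - F G_q)/(2D), Gamma^q_pp = (2E F_p - E E_q - F E_p)/(2D), Gamma^q_pq = (E G_p - F E_q)/(2D), Gamma^q_qq = (E G_q - 2F F_q + F G_p)/(2D); substitute and cancel common factors

Answer: Gamma_ppp = (5184*p*q^2 - 216*q)/(1296*p^4 + 5184*p^2*q^2 - 2304*p^2 - 432*p*q + 1177), Gamma_ppq = (5184*p^2*q - 216*p)/(1296*p^4 + 5184*p^2*q^2 - 2304*p^2 - 432*p*q + 1177), Gamma_pqq = 0, Gamma_qpp = (2592*p^2*q - 2304*q)/(1296*p^4 + 5184*p^2*q^2 - 2304*p^2 - 432*p*q + 1177), Gamma_qpq = (2592*p^3 - 2304*p)/(1296*p^4 + 5184*p^2*q^2 - 2304*p^2 - 432*p*q + 1177), Gamma_qqq = 0
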